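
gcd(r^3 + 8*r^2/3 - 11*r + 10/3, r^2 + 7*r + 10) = r + 5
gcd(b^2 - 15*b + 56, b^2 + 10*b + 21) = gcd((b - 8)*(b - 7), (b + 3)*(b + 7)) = 1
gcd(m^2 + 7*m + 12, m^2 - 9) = m + 3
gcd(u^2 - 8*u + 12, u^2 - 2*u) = u - 2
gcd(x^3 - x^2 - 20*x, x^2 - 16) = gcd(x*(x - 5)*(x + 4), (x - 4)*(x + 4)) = x + 4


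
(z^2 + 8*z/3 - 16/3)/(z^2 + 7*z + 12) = (z - 4/3)/(z + 3)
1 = 1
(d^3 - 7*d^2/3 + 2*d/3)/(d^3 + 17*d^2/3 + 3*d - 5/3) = d*(d - 2)/(d^2 + 6*d + 5)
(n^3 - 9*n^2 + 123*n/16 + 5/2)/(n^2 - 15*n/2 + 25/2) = (16*n^3 - 144*n^2 + 123*n + 40)/(8*(2*n^2 - 15*n + 25))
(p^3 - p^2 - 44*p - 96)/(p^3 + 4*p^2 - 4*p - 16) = (p^2 - 5*p - 24)/(p^2 - 4)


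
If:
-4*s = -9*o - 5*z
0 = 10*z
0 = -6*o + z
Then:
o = 0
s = 0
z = 0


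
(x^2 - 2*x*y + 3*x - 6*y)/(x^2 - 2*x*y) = (x + 3)/x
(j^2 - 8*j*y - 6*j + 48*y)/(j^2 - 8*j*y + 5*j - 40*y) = (j - 6)/(j + 5)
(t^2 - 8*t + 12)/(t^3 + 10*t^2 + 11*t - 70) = (t - 6)/(t^2 + 12*t + 35)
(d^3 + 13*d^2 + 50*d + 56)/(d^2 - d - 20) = (d^2 + 9*d + 14)/(d - 5)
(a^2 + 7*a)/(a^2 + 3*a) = (a + 7)/(a + 3)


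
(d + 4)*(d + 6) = d^2 + 10*d + 24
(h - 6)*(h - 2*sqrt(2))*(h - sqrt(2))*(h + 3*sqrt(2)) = h^4 - 6*h^3 - 14*h^2 + 12*sqrt(2)*h + 84*h - 72*sqrt(2)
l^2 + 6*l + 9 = (l + 3)^2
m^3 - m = m*(m - 1)*(m + 1)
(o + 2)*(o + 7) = o^2 + 9*o + 14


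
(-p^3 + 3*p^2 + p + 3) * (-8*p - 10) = 8*p^4 - 14*p^3 - 38*p^2 - 34*p - 30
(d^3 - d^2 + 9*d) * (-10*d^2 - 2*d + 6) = -10*d^5 + 8*d^4 - 82*d^3 - 24*d^2 + 54*d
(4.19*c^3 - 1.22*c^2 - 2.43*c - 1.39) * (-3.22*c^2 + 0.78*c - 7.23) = -13.4918*c^5 + 7.1966*c^4 - 23.4207*c^3 + 11.401*c^2 + 16.4847*c + 10.0497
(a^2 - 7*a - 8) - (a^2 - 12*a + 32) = 5*a - 40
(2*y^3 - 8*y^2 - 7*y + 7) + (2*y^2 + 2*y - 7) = 2*y^3 - 6*y^2 - 5*y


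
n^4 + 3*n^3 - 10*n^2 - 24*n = n*(n - 3)*(n + 2)*(n + 4)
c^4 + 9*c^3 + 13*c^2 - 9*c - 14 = (c - 1)*(c + 1)*(c + 2)*(c + 7)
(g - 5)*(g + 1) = g^2 - 4*g - 5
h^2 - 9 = (h - 3)*(h + 3)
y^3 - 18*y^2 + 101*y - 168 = (y - 8)*(y - 7)*(y - 3)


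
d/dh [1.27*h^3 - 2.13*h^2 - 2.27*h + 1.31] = 3.81*h^2 - 4.26*h - 2.27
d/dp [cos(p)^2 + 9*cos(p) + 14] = -(2*cos(p) + 9)*sin(p)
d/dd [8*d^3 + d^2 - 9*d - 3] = 24*d^2 + 2*d - 9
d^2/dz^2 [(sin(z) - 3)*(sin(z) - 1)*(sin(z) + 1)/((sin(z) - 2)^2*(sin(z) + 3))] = 2*(sin(z)^6 - 9*sin(z)^5 + 57*sin(z)^4 - 44*sin(z)^3 + 105*sin(z)^2 - 3*sin(z) - 75)/((sin(z) - 2)^4*(sin(z) + 3)^3)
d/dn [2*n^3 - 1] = 6*n^2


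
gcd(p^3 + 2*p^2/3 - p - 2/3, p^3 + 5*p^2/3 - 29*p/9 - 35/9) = p + 1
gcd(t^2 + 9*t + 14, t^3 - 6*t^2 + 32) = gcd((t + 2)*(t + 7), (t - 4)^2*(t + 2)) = t + 2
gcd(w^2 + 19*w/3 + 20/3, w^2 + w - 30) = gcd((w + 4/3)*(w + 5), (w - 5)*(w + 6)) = 1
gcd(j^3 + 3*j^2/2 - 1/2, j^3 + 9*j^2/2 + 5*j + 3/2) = j + 1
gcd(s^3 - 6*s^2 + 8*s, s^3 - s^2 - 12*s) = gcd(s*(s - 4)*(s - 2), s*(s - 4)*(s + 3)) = s^2 - 4*s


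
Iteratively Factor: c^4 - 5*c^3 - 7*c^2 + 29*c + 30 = (c - 3)*(c^3 - 2*c^2 - 13*c - 10) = (c - 3)*(c + 1)*(c^2 - 3*c - 10) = (c - 5)*(c - 3)*(c + 1)*(c + 2)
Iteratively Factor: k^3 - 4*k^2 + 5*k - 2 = (k - 1)*(k^2 - 3*k + 2) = (k - 2)*(k - 1)*(k - 1)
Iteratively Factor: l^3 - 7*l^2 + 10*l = (l)*(l^2 - 7*l + 10) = l*(l - 5)*(l - 2)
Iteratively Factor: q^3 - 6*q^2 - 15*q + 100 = (q - 5)*(q^2 - q - 20) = (q - 5)*(q + 4)*(q - 5)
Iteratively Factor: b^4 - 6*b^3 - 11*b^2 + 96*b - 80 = (b - 1)*(b^3 - 5*b^2 - 16*b + 80) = (b - 5)*(b - 1)*(b^2 - 16) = (b - 5)*(b - 4)*(b - 1)*(b + 4)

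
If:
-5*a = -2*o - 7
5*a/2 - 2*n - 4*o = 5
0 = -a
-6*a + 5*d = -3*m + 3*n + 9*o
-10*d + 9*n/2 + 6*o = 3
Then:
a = 0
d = -3/8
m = -43/8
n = 9/2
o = -7/2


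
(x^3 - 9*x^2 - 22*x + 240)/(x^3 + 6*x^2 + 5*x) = (x^2 - 14*x + 48)/(x*(x + 1))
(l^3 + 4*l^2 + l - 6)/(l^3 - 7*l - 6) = (l^2 + 2*l - 3)/(l^2 - 2*l - 3)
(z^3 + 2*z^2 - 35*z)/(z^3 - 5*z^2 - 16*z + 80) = z*(z + 7)/(z^2 - 16)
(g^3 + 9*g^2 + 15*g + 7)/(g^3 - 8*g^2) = (g^3 + 9*g^2 + 15*g + 7)/(g^2*(g - 8))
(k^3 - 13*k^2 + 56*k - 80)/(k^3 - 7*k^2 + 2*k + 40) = (k - 4)/(k + 2)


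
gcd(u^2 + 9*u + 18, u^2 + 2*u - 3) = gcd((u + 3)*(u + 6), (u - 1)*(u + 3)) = u + 3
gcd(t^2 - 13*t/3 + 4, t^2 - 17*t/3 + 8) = t - 3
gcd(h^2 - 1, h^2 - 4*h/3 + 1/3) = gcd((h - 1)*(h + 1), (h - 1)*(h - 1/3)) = h - 1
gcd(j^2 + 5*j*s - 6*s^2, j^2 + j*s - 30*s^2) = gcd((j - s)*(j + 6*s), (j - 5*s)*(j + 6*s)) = j + 6*s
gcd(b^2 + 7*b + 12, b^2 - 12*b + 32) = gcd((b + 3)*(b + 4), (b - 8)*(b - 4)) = 1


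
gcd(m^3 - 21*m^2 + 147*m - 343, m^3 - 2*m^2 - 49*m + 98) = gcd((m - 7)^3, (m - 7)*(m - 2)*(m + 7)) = m - 7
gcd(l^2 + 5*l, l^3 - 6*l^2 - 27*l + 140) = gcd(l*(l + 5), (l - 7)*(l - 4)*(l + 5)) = l + 5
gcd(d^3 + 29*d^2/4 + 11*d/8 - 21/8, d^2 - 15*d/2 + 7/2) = d - 1/2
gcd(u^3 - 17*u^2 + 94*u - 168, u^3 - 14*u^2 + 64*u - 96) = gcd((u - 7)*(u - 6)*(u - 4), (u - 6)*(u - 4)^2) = u^2 - 10*u + 24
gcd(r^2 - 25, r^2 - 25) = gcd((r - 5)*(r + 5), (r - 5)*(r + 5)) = r^2 - 25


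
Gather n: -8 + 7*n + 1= 7*n - 7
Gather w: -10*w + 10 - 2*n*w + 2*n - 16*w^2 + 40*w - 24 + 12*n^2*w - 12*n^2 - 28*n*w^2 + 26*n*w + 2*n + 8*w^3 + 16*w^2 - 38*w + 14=-12*n^2 - 28*n*w^2 + 4*n + 8*w^3 + w*(12*n^2 + 24*n - 8)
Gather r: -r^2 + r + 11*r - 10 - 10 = -r^2 + 12*r - 20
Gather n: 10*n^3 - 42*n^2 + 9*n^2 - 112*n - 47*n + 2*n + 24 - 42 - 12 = 10*n^3 - 33*n^2 - 157*n - 30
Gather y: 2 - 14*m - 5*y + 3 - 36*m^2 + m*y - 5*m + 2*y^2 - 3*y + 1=-36*m^2 - 19*m + 2*y^2 + y*(m - 8) + 6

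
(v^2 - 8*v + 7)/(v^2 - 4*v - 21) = (v - 1)/(v + 3)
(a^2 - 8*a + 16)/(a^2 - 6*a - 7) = (-a^2 + 8*a - 16)/(-a^2 + 6*a + 7)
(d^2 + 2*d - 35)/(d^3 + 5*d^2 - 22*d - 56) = (d - 5)/(d^2 - 2*d - 8)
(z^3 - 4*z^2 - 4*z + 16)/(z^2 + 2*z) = z - 6 + 8/z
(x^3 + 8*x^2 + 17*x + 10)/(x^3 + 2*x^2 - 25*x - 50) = (x + 1)/(x - 5)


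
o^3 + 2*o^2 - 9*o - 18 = (o - 3)*(o + 2)*(o + 3)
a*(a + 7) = a^2 + 7*a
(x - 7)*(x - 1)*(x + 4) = x^3 - 4*x^2 - 25*x + 28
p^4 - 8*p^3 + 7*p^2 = p^2*(p - 7)*(p - 1)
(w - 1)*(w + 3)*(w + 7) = w^3 + 9*w^2 + 11*w - 21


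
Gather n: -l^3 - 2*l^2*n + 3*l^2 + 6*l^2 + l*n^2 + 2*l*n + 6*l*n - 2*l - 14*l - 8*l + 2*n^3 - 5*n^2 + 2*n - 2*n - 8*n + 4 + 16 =-l^3 + 9*l^2 - 24*l + 2*n^3 + n^2*(l - 5) + n*(-2*l^2 + 8*l - 8) + 20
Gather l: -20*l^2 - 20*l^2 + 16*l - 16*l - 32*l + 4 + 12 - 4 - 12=-40*l^2 - 32*l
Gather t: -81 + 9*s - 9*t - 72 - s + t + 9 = 8*s - 8*t - 144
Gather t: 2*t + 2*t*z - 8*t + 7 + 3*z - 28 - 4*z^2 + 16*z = t*(2*z - 6) - 4*z^2 + 19*z - 21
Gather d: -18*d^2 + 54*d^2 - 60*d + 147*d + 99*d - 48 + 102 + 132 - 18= 36*d^2 + 186*d + 168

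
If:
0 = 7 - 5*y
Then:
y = 7/5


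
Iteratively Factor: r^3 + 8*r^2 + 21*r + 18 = (r + 3)*(r^2 + 5*r + 6) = (r + 2)*(r + 3)*(r + 3)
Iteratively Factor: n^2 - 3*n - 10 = (n + 2)*(n - 5)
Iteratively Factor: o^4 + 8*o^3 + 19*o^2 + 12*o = (o)*(o^3 + 8*o^2 + 19*o + 12) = o*(o + 1)*(o^2 + 7*o + 12) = o*(o + 1)*(o + 3)*(o + 4)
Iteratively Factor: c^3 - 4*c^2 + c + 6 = (c + 1)*(c^2 - 5*c + 6) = (c - 2)*(c + 1)*(c - 3)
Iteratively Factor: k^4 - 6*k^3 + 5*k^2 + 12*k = (k + 1)*(k^3 - 7*k^2 + 12*k) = (k - 4)*(k + 1)*(k^2 - 3*k) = (k - 4)*(k - 3)*(k + 1)*(k)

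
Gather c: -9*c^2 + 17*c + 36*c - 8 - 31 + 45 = -9*c^2 + 53*c + 6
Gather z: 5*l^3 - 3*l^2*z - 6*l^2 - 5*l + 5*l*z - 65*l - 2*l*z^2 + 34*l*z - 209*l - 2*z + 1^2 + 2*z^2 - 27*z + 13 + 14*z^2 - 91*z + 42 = 5*l^3 - 6*l^2 - 279*l + z^2*(16 - 2*l) + z*(-3*l^2 + 39*l - 120) + 56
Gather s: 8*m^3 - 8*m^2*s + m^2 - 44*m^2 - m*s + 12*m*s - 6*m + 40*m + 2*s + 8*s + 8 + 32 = 8*m^3 - 43*m^2 + 34*m + s*(-8*m^2 + 11*m + 10) + 40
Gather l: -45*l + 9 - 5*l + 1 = 10 - 50*l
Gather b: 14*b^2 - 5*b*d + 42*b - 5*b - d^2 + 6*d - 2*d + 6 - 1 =14*b^2 + b*(37 - 5*d) - d^2 + 4*d + 5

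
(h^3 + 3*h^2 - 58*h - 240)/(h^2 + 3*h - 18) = (h^2 - 3*h - 40)/(h - 3)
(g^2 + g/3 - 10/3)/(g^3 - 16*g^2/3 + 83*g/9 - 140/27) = 9*(g + 2)/(9*g^2 - 33*g + 28)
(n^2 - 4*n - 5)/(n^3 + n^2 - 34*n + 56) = (n^2 - 4*n - 5)/(n^3 + n^2 - 34*n + 56)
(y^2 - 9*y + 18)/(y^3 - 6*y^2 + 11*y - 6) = (y - 6)/(y^2 - 3*y + 2)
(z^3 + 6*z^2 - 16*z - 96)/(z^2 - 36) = (z^2 - 16)/(z - 6)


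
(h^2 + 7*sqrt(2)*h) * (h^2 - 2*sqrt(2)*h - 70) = h^4 + 5*sqrt(2)*h^3 - 98*h^2 - 490*sqrt(2)*h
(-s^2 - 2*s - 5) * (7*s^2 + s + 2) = -7*s^4 - 15*s^3 - 39*s^2 - 9*s - 10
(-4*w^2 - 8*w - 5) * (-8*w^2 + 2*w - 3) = 32*w^4 + 56*w^3 + 36*w^2 + 14*w + 15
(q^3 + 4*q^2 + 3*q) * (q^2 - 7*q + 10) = q^5 - 3*q^4 - 15*q^3 + 19*q^2 + 30*q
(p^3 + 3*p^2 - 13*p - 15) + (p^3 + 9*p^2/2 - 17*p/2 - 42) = 2*p^3 + 15*p^2/2 - 43*p/2 - 57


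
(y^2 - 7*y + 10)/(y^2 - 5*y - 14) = (-y^2 + 7*y - 10)/(-y^2 + 5*y + 14)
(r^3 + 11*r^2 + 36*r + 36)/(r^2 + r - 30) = (r^2 + 5*r + 6)/(r - 5)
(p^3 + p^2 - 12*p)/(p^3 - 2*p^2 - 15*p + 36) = p/(p - 3)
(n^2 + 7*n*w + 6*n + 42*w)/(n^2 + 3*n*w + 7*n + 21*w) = (n^2 + 7*n*w + 6*n + 42*w)/(n^2 + 3*n*w + 7*n + 21*w)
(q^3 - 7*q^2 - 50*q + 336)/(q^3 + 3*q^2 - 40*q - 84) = (q - 8)/(q + 2)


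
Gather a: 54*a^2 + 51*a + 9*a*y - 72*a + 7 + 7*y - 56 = 54*a^2 + a*(9*y - 21) + 7*y - 49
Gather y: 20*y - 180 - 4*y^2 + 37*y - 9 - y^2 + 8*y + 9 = -5*y^2 + 65*y - 180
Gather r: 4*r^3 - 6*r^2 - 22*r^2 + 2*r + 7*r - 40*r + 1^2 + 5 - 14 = 4*r^3 - 28*r^2 - 31*r - 8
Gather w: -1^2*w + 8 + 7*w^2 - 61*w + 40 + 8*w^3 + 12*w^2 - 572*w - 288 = 8*w^3 + 19*w^2 - 634*w - 240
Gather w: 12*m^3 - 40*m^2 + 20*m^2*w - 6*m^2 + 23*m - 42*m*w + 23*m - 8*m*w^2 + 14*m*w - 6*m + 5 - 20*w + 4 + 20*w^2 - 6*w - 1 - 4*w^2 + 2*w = 12*m^3 - 46*m^2 + 40*m + w^2*(16 - 8*m) + w*(20*m^2 - 28*m - 24) + 8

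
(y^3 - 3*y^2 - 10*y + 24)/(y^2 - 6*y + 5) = (y^3 - 3*y^2 - 10*y + 24)/(y^2 - 6*y + 5)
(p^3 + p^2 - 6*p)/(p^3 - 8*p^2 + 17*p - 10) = p*(p + 3)/(p^2 - 6*p + 5)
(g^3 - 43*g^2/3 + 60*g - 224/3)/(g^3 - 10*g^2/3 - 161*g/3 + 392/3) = (g - 4)/(g + 7)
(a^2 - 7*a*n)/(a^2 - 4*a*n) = (a - 7*n)/(a - 4*n)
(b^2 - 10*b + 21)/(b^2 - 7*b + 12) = (b - 7)/(b - 4)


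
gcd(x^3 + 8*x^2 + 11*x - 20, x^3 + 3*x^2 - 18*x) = 1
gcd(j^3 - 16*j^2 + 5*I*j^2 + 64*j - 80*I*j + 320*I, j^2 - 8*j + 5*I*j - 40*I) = j^2 + j*(-8 + 5*I) - 40*I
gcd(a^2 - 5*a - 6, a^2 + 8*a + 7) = a + 1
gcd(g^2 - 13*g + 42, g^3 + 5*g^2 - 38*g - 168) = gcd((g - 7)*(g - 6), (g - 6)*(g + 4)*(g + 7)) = g - 6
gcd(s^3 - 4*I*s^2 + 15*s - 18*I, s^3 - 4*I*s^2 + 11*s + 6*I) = s - 6*I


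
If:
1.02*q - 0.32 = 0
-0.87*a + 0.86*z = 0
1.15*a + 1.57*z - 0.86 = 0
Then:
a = 0.31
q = 0.31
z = 0.32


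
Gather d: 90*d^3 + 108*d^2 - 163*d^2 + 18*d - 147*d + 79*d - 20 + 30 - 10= 90*d^3 - 55*d^2 - 50*d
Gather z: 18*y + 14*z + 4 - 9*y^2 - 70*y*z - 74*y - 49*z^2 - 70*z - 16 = -9*y^2 - 56*y - 49*z^2 + z*(-70*y - 56) - 12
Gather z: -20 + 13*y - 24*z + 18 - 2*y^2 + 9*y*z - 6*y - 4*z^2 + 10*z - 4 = -2*y^2 + 7*y - 4*z^2 + z*(9*y - 14) - 6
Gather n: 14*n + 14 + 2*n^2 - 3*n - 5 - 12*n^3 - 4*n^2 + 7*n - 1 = -12*n^3 - 2*n^2 + 18*n + 8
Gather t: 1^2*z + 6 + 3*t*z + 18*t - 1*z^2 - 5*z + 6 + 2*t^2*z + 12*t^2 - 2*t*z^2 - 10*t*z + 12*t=t^2*(2*z + 12) + t*(-2*z^2 - 7*z + 30) - z^2 - 4*z + 12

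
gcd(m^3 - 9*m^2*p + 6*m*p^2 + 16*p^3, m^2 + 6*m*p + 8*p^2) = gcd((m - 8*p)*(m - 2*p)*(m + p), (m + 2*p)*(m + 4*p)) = 1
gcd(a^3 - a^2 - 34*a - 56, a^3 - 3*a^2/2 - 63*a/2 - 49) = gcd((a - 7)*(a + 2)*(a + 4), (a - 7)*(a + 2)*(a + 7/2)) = a^2 - 5*a - 14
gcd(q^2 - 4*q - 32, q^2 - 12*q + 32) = q - 8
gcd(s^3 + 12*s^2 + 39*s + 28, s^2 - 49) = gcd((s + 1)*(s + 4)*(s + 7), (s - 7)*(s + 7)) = s + 7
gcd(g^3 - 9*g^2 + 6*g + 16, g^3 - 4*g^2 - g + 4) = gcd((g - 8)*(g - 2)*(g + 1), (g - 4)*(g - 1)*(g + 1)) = g + 1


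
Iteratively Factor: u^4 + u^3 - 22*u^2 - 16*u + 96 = (u + 3)*(u^3 - 2*u^2 - 16*u + 32) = (u - 2)*(u + 3)*(u^2 - 16) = (u - 4)*(u - 2)*(u + 3)*(u + 4)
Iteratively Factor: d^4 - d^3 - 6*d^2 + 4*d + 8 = (d - 2)*(d^3 + d^2 - 4*d - 4) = (d - 2)*(d + 2)*(d^2 - d - 2) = (d - 2)^2*(d + 2)*(d + 1)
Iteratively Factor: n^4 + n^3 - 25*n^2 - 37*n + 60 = (n + 3)*(n^3 - 2*n^2 - 19*n + 20) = (n - 5)*(n + 3)*(n^2 + 3*n - 4) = (n - 5)*(n - 1)*(n + 3)*(n + 4)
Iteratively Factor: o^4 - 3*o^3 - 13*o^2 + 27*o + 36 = (o - 3)*(o^3 - 13*o - 12) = (o - 4)*(o - 3)*(o^2 + 4*o + 3) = (o - 4)*(o - 3)*(o + 3)*(o + 1)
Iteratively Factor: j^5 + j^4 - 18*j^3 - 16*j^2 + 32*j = (j - 1)*(j^4 + 2*j^3 - 16*j^2 - 32*j) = j*(j - 1)*(j^3 + 2*j^2 - 16*j - 32) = j*(j - 4)*(j - 1)*(j^2 + 6*j + 8) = j*(j - 4)*(j - 1)*(j + 2)*(j + 4)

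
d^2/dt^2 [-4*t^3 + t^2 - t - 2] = 2 - 24*t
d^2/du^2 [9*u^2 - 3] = 18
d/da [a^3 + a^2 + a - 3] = 3*a^2 + 2*a + 1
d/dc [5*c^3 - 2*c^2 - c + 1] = 15*c^2 - 4*c - 1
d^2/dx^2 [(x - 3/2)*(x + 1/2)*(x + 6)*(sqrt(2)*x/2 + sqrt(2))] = sqrt(2)*(24*x^2 + 84*x + 13)/4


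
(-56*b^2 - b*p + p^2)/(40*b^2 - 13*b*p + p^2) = (7*b + p)/(-5*b + p)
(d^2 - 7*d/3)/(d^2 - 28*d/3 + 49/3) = d/(d - 7)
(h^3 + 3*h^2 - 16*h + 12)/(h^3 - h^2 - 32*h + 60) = (h - 1)/(h - 5)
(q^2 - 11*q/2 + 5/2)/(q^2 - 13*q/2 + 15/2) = (2*q - 1)/(2*q - 3)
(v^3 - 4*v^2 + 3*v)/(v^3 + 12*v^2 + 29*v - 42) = v*(v - 3)/(v^2 + 13*v + 42)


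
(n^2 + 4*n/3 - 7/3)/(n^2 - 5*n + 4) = (n + 7/3)/(n - 4)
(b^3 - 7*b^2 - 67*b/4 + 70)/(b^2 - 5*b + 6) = (b^3 - 7*b^2 - 67*b/4 + 70)/(b^2 - 5*b + 6)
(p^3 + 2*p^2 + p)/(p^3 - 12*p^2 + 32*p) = (p^2 + 2*p + 1)/(p^2 - 12*p + 32)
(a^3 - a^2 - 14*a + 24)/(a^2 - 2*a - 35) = (-a^3 + a^2 + 14*a - 24)/(-a^2 + 2*a + 35)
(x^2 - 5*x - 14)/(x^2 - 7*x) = (x + 2)/x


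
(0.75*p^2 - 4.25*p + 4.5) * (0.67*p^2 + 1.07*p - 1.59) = 0.5025*p^4 - 2.045*p^3 - 2.725*p^2 + 11.5725*p - 7.155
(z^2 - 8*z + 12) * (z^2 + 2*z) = z^4 - 6*z^3 - 4*z^2 + 24*z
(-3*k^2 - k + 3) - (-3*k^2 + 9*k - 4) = 7 - 10*k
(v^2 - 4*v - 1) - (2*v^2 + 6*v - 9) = -v^2 - 10*v + 8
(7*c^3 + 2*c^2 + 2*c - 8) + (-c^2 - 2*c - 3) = 7*c^3 + c^2 - 11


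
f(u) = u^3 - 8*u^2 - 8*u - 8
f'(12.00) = 232.00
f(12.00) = 472.00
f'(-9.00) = 379.00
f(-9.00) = -1313.00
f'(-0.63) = 3.27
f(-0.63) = -6.39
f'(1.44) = -24.82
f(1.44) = -33.12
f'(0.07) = -9.11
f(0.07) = -8.60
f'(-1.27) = 17.16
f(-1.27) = -12.79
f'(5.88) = 1.64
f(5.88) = -128.34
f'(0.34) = -13.09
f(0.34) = -11.61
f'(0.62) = -16.77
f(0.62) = -15.80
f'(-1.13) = 13.91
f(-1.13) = -10.62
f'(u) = 3*u^2 - 16*u - 8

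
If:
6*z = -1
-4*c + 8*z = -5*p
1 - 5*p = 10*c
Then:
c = -1/42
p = 26/105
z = -1/6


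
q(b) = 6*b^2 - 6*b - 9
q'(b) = 12*b - 6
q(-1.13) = 5.44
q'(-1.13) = -19.56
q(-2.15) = 31.64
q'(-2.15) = -31.80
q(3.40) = 39.96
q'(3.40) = 34.80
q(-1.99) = 26.70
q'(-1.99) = -29.88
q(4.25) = 73.88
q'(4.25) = 45.00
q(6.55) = 209.12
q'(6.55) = 72.60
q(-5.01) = 171.66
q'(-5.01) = -66.12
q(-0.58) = -3.50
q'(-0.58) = -12.96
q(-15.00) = 1431.00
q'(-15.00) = -186.00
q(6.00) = 171.00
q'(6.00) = 66.00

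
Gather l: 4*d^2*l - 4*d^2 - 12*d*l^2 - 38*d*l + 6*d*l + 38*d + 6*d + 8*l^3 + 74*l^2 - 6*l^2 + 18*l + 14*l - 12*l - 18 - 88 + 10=-4*d^2 + 44*d + 8*l^3 + l^2*(68 - 12*d) + l*(4*d^2 - 32*d + 20) - 96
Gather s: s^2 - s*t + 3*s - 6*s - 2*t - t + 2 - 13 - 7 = s^2 + s*(-t - 3) - 3*t - 18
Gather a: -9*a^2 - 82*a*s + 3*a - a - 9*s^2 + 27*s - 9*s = -9*a^2 + a*(2 - 82*s) - 9*s^2 + 18*s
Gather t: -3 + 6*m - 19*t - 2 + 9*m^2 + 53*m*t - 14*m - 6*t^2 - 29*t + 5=9*m^2 - 8*m - 6*t^2 + t*(53*m - 48)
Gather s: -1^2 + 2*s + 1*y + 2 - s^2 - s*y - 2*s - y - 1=-s^2 - s*y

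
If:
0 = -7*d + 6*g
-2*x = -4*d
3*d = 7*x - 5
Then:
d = 5/11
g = 35/66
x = 10/11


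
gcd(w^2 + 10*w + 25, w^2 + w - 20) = w + 5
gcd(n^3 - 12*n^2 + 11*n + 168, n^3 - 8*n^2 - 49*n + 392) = n^2 - 15*n + 56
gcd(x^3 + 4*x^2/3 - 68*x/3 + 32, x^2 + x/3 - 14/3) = x - 2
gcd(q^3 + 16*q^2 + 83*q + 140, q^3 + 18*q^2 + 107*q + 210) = q^2 + 12*q + 35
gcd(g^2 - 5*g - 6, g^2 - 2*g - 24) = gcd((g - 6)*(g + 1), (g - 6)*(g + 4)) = g - 6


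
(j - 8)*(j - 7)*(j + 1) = j^3 - 14*j^2 + 41*j + 56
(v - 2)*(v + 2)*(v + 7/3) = v^3 + 7*v^2/3 - 4*v - 28/3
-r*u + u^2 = u*(-r + u)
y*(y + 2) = y^2 + 2*y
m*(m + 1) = m^2 + m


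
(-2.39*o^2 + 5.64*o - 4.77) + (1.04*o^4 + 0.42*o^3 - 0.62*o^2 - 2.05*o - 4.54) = 1.04*o^4 + 0.42*o^3 - 3.01*o^2 + 3.59*o - 9.31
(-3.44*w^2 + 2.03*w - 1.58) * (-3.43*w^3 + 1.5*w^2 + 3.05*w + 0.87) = 11.7992*w^5 - 12.1229*w^4 - 2.0276*w^3 + 0.828699999999999*w^2 - 3.0529*w - 1.3746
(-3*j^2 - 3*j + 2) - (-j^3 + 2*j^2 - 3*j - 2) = j^3 - 5*j^2 + 4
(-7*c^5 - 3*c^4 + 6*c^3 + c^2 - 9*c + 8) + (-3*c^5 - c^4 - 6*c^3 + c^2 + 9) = -10*c^5 - 4*c^4 + 2*c^2 - 9*c + 17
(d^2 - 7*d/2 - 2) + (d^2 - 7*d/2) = 2*d^2 - 7*d - 2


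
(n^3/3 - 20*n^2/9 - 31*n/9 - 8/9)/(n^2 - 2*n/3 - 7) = (-3*n^3 + 20*n^2 + 31*n + 8)/(3*(-3*n^2 + 2*n + 21))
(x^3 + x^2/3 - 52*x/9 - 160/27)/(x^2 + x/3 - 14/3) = (27*x^3 + 9*x^2 - 156*x - 160)/(9*(3*x^2 + x - 14))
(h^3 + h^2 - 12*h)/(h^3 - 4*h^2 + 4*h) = (h^2 + h - 12)/(h^2 - 4*h + 4)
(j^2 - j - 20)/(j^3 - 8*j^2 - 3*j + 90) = (j + 4)/(j^2 - 3*j - 18)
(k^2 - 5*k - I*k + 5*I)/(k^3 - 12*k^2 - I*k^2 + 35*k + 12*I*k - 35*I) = 1/(k - 7)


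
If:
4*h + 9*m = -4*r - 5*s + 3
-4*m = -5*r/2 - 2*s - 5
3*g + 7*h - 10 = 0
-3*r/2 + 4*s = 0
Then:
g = 1477*s/72 + 391/48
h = -211*s/24 - 33/16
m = 13*s/6 + 5/4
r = 8*s/3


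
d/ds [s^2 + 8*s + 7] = 2*s + 8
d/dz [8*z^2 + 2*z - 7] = 16*z + 2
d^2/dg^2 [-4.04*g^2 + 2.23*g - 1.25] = -8.08000000000000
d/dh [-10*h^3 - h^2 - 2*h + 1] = -30*h^2 - 2*h - 2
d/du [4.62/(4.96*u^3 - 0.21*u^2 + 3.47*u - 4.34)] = (-68.7456*u^2 + 1.9404*u - 16.0314)/(4.96*u^3 - 0.21*u^2 + 3.47*u - 4.34)^2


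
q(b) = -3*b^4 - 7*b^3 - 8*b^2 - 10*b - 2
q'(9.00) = -10603.00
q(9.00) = -25526.00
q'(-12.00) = 17894.00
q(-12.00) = -51146.00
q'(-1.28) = 1.24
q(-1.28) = 4.32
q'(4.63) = -1725.29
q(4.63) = -2293.19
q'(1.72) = -160.71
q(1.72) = -104.74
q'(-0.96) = -3.38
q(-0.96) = 3.87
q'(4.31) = -1429.81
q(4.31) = -1789.36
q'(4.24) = -1370.07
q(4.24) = -1691.38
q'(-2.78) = 130.00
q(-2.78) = -64.82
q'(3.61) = -905.98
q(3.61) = -981.18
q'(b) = -12*b^3 - 21*b^2 - 16*b - 10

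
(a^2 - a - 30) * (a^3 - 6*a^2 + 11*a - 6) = a^5 - 7*a^4 - 13*a^3 + 163*a^2 - 324*a + 180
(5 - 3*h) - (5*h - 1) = 6 - 8*h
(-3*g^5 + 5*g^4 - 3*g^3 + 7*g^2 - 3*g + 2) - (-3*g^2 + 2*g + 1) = -3*g^5 + 5*g^4 - 3*g^3 + 10*g^2 - 5*g + 1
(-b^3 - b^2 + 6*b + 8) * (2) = -2*b^3 - 2*b^2 + 12*b + 16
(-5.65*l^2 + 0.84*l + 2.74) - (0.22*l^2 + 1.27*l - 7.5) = -5.87*l^2 - 0.43*l + 10.24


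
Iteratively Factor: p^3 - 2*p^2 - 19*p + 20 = (p - 5)*(p^2 + 3*p - 4) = (p - 5)*(p - 1)*(p + 4)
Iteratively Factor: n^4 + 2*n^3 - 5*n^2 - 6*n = (n + 3)*(n^3 - n^2 - 2*n) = n*(n + 3)*(n^2 - n - 2) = n*(n - 2)*(n + 3)*(n + 1)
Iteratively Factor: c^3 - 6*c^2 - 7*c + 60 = (c - 4)*(c^2 - 2*c - 15) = (c - 5)*(c - 4)*(c + 3)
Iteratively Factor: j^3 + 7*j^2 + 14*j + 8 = (j + 4)*(j^2 + 3*j + 2) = (j + 1)*(j + 4)*(j + 2)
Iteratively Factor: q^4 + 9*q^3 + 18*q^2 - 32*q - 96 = (q + 4)*(q^3 + 5*q^2 - 2*q - 24) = (q + 3)*(q + 4)*(q^2 + 2*q - 8) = (q + 3)*(q + 4)^2*(q - 2)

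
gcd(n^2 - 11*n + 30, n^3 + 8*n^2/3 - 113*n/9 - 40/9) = 1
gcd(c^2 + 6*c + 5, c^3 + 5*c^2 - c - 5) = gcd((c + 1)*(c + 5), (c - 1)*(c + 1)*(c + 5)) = c^2 + 6*c + 5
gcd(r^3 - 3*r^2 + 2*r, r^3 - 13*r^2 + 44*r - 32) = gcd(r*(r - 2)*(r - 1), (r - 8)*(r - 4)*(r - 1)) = r - 1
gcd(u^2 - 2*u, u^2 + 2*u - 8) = u - 2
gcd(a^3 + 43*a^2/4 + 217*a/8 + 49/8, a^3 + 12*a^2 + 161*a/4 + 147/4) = a^2 + 21*a/2 + 49/2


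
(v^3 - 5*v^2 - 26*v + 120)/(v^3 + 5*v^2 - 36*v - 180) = (v - 4)/(v + 6)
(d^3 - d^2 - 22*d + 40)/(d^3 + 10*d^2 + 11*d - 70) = (d - 4)/(d + 7)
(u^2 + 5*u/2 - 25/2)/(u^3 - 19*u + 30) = (u - 5/2)/(u^2 - 5*u + 6)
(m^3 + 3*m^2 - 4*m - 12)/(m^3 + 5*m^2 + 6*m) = (m - 2)/m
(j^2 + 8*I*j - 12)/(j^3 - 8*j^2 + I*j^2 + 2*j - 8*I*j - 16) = (j + 6*I)/(j^2 - j*(8 + I) + 8*I)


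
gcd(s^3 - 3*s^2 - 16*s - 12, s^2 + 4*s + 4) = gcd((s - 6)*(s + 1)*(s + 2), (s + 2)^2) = s + 2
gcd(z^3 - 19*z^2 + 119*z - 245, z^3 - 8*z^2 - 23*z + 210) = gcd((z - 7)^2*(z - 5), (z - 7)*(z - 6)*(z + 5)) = z - 7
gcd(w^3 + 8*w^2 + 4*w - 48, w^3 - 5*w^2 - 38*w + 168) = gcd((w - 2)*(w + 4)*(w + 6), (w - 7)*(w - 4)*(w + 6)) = w + 6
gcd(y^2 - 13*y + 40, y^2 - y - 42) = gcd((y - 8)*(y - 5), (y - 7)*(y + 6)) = 1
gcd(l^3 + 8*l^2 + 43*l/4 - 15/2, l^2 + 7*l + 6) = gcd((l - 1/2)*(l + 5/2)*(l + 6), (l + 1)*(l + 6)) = l + 6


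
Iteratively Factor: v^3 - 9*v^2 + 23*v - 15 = (v - 3)*(v^2 - 6*v + 5) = (v - 5)*(v - 3)*(v - 1)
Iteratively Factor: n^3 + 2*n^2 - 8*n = (n + 4)*(n^2 - 2*n) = n*(n + 4)*(n - 2)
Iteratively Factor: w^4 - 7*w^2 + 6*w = (w - 2)*(w^3 + 2*w^2 - 3*w) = (w - 2)*(w + 3)*(w^2 - w) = w*(w - 2)*(w + 3)*(w - 1)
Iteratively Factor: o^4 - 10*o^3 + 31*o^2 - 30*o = (o - 2)*(o^3 - 8*o^2 + 15*o) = (o - 3)*(o - 2)*(o^2 - 5*o) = (o - 5)*(o - 3)*(o - 2)*(o)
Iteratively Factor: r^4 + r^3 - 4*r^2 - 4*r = (r)*(r^3 + r^2 - 4*r - 4) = r*(r + 1)*(r^2 - 4) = r*(r - 2)*(r + 1)*(r + 2)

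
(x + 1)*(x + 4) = x^2 + 5*x + 4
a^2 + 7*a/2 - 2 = (a - 1/2)*(a + 4)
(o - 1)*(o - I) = o^2 - o - I*o + I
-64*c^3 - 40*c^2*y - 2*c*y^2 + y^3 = (-8*c + y)*(2*c + y)*(4*c + y)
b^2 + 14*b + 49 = (b + 7)^2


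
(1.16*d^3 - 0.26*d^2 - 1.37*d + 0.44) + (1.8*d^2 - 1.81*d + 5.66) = 1.16*d^3 + 1.54*d^2 - 3.18*d + 6.1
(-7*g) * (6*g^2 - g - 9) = -42*g^3 + 7*g^2 + 63*g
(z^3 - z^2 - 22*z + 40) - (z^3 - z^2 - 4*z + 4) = 36 - 18*z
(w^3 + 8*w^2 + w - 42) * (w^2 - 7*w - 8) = w^5 + w^4 - 63*w^3 - 113*w^2 + 286*w + 336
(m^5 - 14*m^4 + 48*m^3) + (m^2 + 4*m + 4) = m^5 - 14*m^4 + 48*m^3 + m^2 + 4*m + 4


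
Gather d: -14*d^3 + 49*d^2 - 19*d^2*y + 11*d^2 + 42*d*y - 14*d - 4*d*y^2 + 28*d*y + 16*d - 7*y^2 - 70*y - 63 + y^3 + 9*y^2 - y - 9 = -14*d^3 + d^2*(60 - 19*y) + d*(-4*y^2 + 70*y + 2) + y^3 + 2*y^2 - 71*y - 72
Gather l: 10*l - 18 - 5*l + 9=5*l - 9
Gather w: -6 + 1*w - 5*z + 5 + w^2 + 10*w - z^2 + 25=w^2 + 11*w - z^2 - 5*z + 24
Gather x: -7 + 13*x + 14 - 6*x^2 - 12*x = -6*x^2 + x + 7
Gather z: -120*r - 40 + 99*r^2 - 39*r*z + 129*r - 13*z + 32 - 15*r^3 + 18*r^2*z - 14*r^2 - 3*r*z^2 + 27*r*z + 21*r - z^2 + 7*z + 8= -15*r^3 + 85*r^2 + 30*r + z^2*(-3*r - 1) + z*(18*r^2 - 12*r - 6)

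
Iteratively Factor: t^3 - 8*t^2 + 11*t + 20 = (t + 1)*(t^2 - 9*t + 20) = (t - 4)*(t + 1)*(t - 5)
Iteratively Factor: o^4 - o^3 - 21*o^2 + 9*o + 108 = (o + 3)*(o^3 - 4*o^2 - 9*o + 36) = (o - 4)*(o + 3)*(o^2 - 9) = (o - 4)*(o + 3)^2*(o - 3)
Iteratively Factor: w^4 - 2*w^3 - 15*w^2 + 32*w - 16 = (w - 4)*(w^3 + 2*w^2 - 7*w + 4) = (w - 4)*(w - 1)*(w^2 + 3*w - 4) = (w - 4)*(w - 1)^2*(w + 4)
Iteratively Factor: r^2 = (r)*(r)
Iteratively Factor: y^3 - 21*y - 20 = (y + 1)*(y^2 - y - 20) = (y - 5)*(y + 1)*(y + 4)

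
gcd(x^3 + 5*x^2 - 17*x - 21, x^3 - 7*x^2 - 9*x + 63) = x - 3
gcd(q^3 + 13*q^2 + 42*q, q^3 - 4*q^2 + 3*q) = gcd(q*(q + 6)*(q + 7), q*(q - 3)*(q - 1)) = q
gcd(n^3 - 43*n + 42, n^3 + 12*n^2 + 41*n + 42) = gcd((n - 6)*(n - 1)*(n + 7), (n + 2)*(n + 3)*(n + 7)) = n + 7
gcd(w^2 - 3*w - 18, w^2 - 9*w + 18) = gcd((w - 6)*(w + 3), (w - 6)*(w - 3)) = w - 6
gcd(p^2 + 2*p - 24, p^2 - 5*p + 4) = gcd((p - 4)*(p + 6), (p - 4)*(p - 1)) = p - 4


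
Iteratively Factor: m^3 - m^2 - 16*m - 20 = (m - 5)*(m^2 + 4*m + 4) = (m - 5)*(m + 2)*(m + 2)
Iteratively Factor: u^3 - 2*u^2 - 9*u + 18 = (u - 3)*(u^2 + u - 6) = (u - 3)*(u + 3)*(u - 2)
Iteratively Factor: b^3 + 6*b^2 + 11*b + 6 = (b + 3)*(b^2 + 3*b + 2) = (b + 2)*(b + 3)*(b + 1)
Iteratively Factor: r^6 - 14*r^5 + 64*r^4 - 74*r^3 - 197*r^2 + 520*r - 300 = (r - 5)*(r^5 - 9*r^4 + 19*r^3 + 21*r^2 - 92*r + 60) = (r - 5)^2*(r^4 - 4*r^3 - r^2 + 16*r - 12) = (r - 5)^2*(r - 3)*(r^3 - r^2 - 4*r + 4) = (r - 5)^2*(r - 3)*(r - 2)*(r^2 + r - 2) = (r - 5)^2*(r - 3)*(r - 2)*(r - 1)*(r + 2)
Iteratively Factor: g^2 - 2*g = (g - 2)*(g)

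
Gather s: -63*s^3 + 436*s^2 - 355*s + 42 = -63*s^3 + 436*s^2 - 355*s + 42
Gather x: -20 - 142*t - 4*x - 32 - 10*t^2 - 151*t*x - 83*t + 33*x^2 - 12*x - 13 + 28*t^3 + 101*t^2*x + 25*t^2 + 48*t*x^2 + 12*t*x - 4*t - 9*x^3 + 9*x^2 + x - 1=28*t^3 + 15*t^2 - 229*t - 9*x^3 + x^2*(48*t + 42) + x*(101*t^2 - 139*t - 15) - 66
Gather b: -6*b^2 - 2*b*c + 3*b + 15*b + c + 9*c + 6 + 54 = -6*b^2 + b*(18 - 2*c) + 10*c + 60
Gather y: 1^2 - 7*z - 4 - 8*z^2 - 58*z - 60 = -8*z^2 - 65*z - 63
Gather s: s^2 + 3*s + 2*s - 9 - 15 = s^2 + 5*s - 24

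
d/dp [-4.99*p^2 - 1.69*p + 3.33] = -9.98*p - 1.69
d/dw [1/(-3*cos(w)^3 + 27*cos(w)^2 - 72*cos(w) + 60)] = (sin(w)^2 + 6*cos(w) - 9)*sin(w)/((cos(w) - 5)^2*(cos(w) - 2)^4)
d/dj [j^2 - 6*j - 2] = 2*j - 6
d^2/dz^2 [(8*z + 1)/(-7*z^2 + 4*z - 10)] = 2*(-4*(7*z - 2)^2*(8*z + 1) + (168*z - 25)*(7*z^2 - 4*z + 10))/(7*z^2 - 4*z + 10)^3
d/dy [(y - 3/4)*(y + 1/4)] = 2*y - 1/2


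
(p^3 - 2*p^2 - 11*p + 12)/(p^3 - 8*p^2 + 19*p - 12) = (p + 3)/(p - 3)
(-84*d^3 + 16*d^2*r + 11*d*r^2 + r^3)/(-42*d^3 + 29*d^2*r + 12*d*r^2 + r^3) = (-2*d + r)/(-d + r)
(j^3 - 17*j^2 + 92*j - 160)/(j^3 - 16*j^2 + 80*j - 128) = (j - 5)/(j - 4)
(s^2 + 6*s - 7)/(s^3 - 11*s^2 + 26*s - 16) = (s + 7)/(s^2 - 10*s + 16)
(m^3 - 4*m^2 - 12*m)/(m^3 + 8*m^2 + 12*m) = (m - 6)/(m + 6)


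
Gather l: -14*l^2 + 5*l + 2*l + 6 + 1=-14*l^2 + 7*l + 7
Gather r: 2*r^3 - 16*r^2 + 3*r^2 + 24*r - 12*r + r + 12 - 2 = 2*r^3 - 13*r^2 + 13*r + 10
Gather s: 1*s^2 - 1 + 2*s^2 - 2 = 3*s^2 - 3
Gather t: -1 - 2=-3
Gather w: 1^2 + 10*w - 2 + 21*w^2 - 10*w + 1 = 21*w^2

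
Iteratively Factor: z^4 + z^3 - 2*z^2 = (z - 1)*(z^3 + 2*z^2) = z*(z - 1)*(z^2 + 2*z) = z*(z - 1)*(z + 2)*(z)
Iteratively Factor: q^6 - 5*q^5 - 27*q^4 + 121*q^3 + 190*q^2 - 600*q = (q - 5)*(q^5 - 27*q^3 - 14*q^2 + 120*q) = (q - 5)*(q + 4)*(q^4 - 4*q^3 - 11*q^2 + 30*q) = (q - 5)*(q + 3)*(q + 4)*(q^3 - 7*q^2 + 10*q) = q*(q - 5)*(q + 3)*(q + 4)*(q^2 - 7*q + 10) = q*(q - 5)*(q - 2)*(q + 3)*(q + 4)*(q - 5)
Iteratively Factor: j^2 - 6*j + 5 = (j - 1)*(j - 5)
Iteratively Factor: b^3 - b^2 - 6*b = (b - 3)*(b^2 + 2*b) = (b - 3)*(b + 2)*(b)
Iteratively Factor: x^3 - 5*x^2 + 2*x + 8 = (x - 2)*(x^2 - 3*x - 4) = (x - 4)*(x - 2)*(x + 1)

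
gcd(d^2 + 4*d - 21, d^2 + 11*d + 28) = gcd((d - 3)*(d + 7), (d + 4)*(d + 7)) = d + 7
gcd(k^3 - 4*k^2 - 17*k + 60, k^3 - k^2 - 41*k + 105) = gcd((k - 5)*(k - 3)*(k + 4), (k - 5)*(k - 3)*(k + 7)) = k^2 - 8*k + 15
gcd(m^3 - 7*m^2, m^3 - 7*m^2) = m^3 - 7*m^2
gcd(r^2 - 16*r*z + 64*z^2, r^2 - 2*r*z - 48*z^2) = -r + 8*z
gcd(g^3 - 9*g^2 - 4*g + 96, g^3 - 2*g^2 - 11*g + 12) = g^2 - g - 12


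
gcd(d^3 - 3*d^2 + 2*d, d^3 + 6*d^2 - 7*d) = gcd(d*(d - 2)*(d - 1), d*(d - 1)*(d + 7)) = d^2 - d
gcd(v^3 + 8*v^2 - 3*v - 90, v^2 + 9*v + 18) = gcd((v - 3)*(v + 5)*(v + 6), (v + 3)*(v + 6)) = v + 6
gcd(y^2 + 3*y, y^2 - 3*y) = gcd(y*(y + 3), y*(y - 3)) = y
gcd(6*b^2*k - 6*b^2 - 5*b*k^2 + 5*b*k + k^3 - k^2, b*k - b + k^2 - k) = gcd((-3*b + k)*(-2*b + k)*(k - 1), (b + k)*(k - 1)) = k - 1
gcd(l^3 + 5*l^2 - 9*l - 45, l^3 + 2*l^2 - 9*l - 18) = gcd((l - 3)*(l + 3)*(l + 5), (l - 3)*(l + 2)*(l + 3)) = l^2 - 9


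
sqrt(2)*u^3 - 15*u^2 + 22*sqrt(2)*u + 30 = (u - 5*sqrt(2))*(u - 3*sqrt(2))*(sqrt(2)*u + 1)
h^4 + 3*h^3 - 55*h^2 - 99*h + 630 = (h - 6)*(h - 3)*(h + 5)*(h + 7)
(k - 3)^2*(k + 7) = k^3 + k^2 - 33*k + 63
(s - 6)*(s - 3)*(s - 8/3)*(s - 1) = s^4 - 38*s^3/3 + 161*s^2/3 - 90*s + 48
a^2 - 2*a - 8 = (a - 4)*(a + 2)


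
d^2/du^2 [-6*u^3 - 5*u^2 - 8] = -36*u - 10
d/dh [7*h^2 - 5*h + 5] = 14*h - 5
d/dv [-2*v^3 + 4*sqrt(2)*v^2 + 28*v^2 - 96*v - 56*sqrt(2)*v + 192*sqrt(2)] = -6*v^2 + 8*sqrt(2)*v + 56*v - 96 - 56*sqrt(2)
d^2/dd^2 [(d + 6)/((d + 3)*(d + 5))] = 2*(d^3 + 18*d^2 + 99*d + 174)/(d^6 + 24*d^5 + 237*d^4 + 1232*d^3 + 3555*d^2 + 5400*d + 3375)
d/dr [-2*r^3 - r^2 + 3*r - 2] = -6*r^2 - 2*r + 3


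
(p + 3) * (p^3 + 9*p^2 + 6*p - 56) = p^4 + 12*p^3 + 33*p^2 - 38*p - 168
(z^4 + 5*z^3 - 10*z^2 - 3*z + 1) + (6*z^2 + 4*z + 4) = z^4 + 5*z^3 - 4*z^2 + z + 5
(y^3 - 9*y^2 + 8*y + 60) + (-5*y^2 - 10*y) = y^3 - 14*y^2 - 2*y + 60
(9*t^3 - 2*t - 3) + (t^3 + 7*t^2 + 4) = 10*t^3 + 7*t^2 - 2*t + 1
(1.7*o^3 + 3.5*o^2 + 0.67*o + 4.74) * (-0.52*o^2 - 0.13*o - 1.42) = -0.884*o^5 - 2.041*o^4 - 3.2174*o^3 - 7.5219*o^2 - 1.5676*o - 6.7308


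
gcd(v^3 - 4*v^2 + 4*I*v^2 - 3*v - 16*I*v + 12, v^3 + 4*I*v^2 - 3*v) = v^2 + 4*I*v - 3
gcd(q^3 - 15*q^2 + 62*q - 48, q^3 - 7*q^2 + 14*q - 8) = q - 1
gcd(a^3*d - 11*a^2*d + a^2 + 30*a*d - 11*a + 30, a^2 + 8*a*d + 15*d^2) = 1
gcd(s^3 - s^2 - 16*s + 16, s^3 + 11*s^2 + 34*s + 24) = s + 4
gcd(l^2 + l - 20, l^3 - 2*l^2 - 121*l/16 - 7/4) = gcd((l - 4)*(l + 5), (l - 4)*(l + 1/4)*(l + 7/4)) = l - 4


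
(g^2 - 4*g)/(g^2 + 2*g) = (g - 4)/(g + 2)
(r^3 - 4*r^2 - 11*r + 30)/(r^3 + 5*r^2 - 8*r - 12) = (r^2 - 2*r - 15)/(r^2 + 7*r + 6)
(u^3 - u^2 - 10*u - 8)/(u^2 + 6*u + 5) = (u^2 - 2*u - 8)/(u + 5)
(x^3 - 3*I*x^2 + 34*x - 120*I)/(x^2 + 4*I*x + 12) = (x^2 - 9*I*x - 20)/(x - 2*I)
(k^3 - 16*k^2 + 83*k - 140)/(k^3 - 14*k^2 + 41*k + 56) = (k^2 - 9*k + 20)/(k^2 - 7*k - 8)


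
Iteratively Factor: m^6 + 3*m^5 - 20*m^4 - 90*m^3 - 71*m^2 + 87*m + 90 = (m + 1)*(m^5 + 2*m^4 - 22*m^3 - 68*m^2 - 3*m + 90) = (m + 1)*(m + 3)*(m^4 - m^3 - 19*m^2 - 11*m + 30) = (m - 1)*(m + 1)*(m + 3)*(m^3 - 19*m - 30) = (m - 5)*(m - 1)*(m + 1)*(m + 3)*(m^2 + 5*m + 6) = (m - 5)*(m - 1)*(m + 1)*(m + 2)*(m + 3)*(m + 3)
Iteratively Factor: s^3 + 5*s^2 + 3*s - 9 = (s - 1)*(s^2 + 6*s + 9) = (s - 1)*(s + 3)*(s + 3)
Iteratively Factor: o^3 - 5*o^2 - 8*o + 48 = (o + 3)*(o^2 - 8*o + 16) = (o - 4)*(o + 3)*(o - 4)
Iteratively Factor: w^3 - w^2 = (w)*(w^2 - w) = w*(w - 1)*(w)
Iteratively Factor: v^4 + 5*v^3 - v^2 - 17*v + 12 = (v - 1)*(v^3 + 6*v^2 + 5*v - 12) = (v - 1)^2*(v^2 + 7*v + 12) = (v - 1)^2*(v + 4)*(v + 3)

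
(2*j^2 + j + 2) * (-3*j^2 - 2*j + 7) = -6*j^4 - 7*j^3 + 6*j^2 + 3*j + 14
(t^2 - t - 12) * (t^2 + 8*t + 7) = t^4 + 7*t^3 - 13*t^2 - 103*t - 84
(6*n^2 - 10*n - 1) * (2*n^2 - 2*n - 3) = 12*n^4 - 32*n^3 + 32*n + 3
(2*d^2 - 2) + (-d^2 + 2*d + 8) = d^2 + 2*d + 6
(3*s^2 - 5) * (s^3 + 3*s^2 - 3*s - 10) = 3*s^5 + 9*s^4 - 14*s^3 - 45*s^2 + 15*s + 50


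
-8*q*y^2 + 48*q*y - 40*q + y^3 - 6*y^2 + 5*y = (-8*q + y)*(y - 5)*(y - 1)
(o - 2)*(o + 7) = o^2 + 5*o - 14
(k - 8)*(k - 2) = k^2 - 10*k + 16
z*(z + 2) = z^2 + 2*z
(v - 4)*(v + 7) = v^2 + 3*v - 28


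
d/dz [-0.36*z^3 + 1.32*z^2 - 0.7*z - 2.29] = -1.08*z^2 + 2.64*z - 0.7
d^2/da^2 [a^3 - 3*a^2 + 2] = 6*a - 6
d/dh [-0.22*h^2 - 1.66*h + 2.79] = -0.44*h - 1.66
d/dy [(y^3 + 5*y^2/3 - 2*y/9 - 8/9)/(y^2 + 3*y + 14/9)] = (81*y^4 + 486*y^3 + 801*y^2 + 564*y + 188)/(81*y^4 + 486*y^3 + 981*y^2 + 756*y + 196)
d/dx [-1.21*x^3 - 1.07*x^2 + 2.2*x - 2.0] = -3.63*x^2 - 2.14*x + 2.2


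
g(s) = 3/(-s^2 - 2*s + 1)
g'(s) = 3*(2*s + 2)/(-s^2 - 2*s + 1)^2 = 6*(s + 1)/(s^2 + 2*s - 1)^2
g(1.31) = -0.90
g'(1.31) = 1.25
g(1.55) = -0.67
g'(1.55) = 0.75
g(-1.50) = 1.71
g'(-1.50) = -0.98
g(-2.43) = -66.82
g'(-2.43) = -4255.93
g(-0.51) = 1.70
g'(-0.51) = 0.95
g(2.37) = -0.32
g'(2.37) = 0.23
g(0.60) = -5.36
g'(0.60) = 30.61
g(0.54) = -8.07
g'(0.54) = 66.91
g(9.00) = -0.03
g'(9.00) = 0.01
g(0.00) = 3.00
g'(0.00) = 6.00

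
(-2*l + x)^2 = 4*l^2 - 4*l*x + x^2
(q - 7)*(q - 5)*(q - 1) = q^3 - 13*q^2 + 47*q - 35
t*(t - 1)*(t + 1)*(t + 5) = t^4 + 5*t^3 - t^2 - 5*t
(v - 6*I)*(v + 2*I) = v^2 - 4*I*v + 12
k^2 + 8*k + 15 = (k + 3)*(k + 5)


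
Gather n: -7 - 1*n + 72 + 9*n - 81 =8*n - 16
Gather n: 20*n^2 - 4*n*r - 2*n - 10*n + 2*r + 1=20*n^2 + n*(-4*r - 12) + 2*r + 1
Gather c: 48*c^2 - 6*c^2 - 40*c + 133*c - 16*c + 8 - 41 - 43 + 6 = 42*c^2 + 77*c - 70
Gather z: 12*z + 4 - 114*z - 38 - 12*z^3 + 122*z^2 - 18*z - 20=-12*z^3 + 122*z^2 - 120*z - 54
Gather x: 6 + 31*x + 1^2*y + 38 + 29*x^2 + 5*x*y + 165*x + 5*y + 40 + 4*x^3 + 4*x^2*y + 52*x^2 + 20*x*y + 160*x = 4*x^3 + x^2*(4*y + 81) + x*(25*y + 356) + 6*y + 84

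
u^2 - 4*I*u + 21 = (u - 7*I)*(u + 3*I)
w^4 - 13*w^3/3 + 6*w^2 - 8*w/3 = w*(w - 2)*(w - 4/3)*(w - 1)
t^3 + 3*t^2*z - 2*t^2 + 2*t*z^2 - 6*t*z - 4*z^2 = (t - 2)*(t + z)*(t + 2*z)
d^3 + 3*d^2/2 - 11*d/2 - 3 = (d - 2)*(d + 1/2)*(d + 3)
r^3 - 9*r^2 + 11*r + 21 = (r - 7)*(r - 3)*(r + 1)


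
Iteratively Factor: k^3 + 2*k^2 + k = (k)*(k^2 + 2*k + 1) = k*(k + 1)*(k + 1)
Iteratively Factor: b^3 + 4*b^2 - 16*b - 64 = (b + 4)*(b^2 - 16) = (b - 4)*(b + 4)*(b + 4)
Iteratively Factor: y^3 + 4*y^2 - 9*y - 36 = (y + 3)*(y^2 + y - 12) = (y + 3)*(y + 4)*(y - 3)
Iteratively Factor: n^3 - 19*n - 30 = (n + 3)*(n^2 - 3*n - 10) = (n - 5)*(n + 3)*(n + 2)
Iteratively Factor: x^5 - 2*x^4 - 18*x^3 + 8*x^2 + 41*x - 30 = (x + 2)*(x^4 - 4*x^3 - 10*x^2 + 28*x - 15) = (x - 1)*(x + 2)*(x^3 - 3*x^2 - 13*x + 15) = (x - 1)*(x + 2)*(x + 3)*(x^2 - 6*x + 5) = (x - 1)^2*(x + 2)*(x + 3)*(x - 5)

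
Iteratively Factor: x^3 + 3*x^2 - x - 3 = (x - 1)*(x^2 + 4*x + 3) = (x - 1)*(x + 3)*(x + 1)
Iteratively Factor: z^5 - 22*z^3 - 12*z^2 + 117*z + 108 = (z - 3)*(z^4 + 3*z^3 - 13*z^2 - 51*z - 36) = (z - 3)*(z + 3)*(z^3 - 13*z - 12) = (z - 3)*(z + 1)*(z + 3)*(z^2 - z - 12) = (z - 3)*(z + 1)*(z + 3)^2*(z - 4)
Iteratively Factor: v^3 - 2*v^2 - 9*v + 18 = (v - 3)*(v^2 + v - 6) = (v - 3)*(v + 3)*(v - 2)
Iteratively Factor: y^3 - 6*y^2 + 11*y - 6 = (y - 2)*(y^2 - 4*y + 3) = (y - 3)*(y - 2)*(y - 1)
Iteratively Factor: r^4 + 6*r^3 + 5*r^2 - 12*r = (r - 1)*(r^3 + 7*r^2 + 12*r) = (r - 1)*(r + 3)*(r^2 + 4*r) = r*(r - 1)*(r + 3)*(r + 4)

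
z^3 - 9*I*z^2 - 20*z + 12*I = (z - 6*I)*(z - 2*I)*(z - I)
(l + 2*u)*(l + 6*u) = l^2 + 8*l*u + 12*u^2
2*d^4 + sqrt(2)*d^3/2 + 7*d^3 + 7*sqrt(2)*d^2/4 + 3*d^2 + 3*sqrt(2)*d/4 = d*(d + 3)*(sqrt(2)*d + 1/2)*(sqrt(2)*d + sqrt(2)/2)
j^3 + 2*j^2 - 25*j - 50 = (j - 5)*(j + 2)*(j + 5)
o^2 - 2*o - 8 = (o - 4)*(o + 2)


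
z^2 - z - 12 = (z - 4)*(z + 3)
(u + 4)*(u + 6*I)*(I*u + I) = I*u^3 - 6*u^2 + 5*I*u^2 - 30*u + 4*I*u - 24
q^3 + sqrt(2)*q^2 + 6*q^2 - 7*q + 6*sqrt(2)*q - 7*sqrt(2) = (q - 1)*(q + 7)*(q + sqrt(2))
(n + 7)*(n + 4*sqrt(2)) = n^2 + 4*sqrt(2)*n + 7*n + 28*sqrt(2)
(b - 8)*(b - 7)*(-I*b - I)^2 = -b^4 + 13*b^3 - 27*b^2 - 97*b - 56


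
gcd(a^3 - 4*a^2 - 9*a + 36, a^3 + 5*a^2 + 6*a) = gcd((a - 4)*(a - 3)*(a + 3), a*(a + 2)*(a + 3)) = a + 3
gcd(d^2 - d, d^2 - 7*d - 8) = 1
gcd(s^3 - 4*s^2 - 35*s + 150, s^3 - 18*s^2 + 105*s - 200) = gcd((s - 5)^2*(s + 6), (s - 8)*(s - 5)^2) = s^2 - 10*s + 25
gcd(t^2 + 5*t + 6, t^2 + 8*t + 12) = t + 2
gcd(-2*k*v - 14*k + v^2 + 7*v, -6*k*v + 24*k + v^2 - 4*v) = 1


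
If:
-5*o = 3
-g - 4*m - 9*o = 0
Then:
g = 27/5 - 4*m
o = -3/5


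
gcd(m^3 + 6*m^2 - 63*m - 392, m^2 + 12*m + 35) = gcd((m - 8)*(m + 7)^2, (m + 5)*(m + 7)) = m + 7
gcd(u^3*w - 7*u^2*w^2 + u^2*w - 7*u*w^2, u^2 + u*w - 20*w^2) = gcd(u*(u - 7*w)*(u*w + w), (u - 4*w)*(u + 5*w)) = 1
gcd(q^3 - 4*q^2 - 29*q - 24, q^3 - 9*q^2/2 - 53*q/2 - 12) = q^2 - 5*q - 24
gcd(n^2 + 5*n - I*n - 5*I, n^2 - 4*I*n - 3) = n - I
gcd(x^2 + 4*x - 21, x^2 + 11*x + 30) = 1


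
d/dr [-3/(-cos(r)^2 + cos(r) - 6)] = 3*(2*cos(r) - 1)*sin(r)/(sin(r)^2 + cos(r) - 7)^2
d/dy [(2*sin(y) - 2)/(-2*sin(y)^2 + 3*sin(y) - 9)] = 4*(sin(y)^2 - 2*sin(y) - 3)*cos(y)/(-3*sin(y) - cos(2*y) + 10)^2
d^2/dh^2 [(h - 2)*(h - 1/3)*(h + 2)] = 6*h - 2/3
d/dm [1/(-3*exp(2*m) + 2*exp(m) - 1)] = (6*exp(m) - 2)*exp(m)/(3*exp(2*m) - 2*exp(m) + 1)^2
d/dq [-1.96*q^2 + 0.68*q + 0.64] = 0.68 - 3.92*q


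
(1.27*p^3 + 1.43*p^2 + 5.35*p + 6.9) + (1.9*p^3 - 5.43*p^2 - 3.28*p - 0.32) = 3.17*p^3 - 4.0*p^2 + 2.07*p + 6.58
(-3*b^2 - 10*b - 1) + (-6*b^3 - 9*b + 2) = -6*b^3 - 3*b^2 - 19*b + 1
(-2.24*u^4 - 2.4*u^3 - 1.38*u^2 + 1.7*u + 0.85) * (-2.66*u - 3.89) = 5.9584*u^5 + 15.0976*u^4 + 13.0068*u^3 + 0.8462*u^2 - 8.874*u - 3.3065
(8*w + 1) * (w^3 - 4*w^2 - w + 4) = 8*w^4 - 31*w^3 - 12*w^2 + 31*w + 4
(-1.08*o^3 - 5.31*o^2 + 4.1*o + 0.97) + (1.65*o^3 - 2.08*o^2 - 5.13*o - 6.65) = 0.57*o^3 - 7.39*o^2 - 1.03*o - 5.68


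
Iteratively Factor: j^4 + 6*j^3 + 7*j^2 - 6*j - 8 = (j + 4)*(j^3 + 2*j^2 - j - 2) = (j + 2)*(j + 4)*(j^2 - 1) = (j + 1)*(j + 2)*(j + 4)*(j - 1)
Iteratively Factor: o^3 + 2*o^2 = (o + 2)*(o^2) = o*(o + 2)*(o)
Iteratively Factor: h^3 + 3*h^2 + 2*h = (h)*(h^2 + 3*h + 2) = h*(h + 2)*(h + 1)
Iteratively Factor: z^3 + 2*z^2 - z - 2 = (z + 1)*(z^2 + z - 2) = (z - 1)*(z + 1)*(z + 2)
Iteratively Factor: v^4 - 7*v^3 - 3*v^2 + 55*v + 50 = (v + 1)*(v^3 - 8*v^2 + 5*v + 50) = (v - 5)*(v + 1)*(v^2 - 3*v - 10) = (v - 5)*(v + 1)*(v + 2)*(v - 5)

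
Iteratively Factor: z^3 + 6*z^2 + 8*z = (z)*(z^2 + 6*z + 8) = z*(z + 2)*(z + 4)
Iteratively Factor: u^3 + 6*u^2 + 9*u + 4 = (u + 1)*(u^2 + 5*u + 4) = (u + 1)*(u + 4)*(u + 1)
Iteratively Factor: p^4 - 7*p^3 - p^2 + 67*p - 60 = (p + 3)*(p^3 - 10*p^2 + 29*p - 20) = (p - 5)*(p + 3)*(p^2 - 5*p + 4) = (p - 5)*(p - 4)*(p + 3)*(p - 1)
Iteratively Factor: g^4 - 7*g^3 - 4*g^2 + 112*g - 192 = (g - 4)*(g^3 - 3*g^2 - 16*g + 48) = (g - 4)^2*(g^2 + g - 12) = (g - 4)^2*(g + 4)*(g - 3)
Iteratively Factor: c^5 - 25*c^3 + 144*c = (c - 3)*(c^4 + 3*c^3 - 16*c^2 - 48*c) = (c - 3)*(c + 3)*(c^3 - 16*c) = (c - 3)*(c + 3)*(c + 4)*(c^2 - 4*c) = (c - 4)*(c - 3)*(c + 3)*(c + 4)*(c)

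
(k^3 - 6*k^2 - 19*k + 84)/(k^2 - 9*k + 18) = (k^2 - 3*k - 28)/(k - 6)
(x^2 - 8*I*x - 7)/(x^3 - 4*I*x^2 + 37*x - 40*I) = (x - 7*I)/(x^2 - 3*I*x + 40)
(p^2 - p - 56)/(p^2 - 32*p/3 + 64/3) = 3*(p + 7)/(3*p - 8)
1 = 1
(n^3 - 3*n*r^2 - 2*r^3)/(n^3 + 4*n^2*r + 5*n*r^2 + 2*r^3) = (n - 2*r)/(n + 2*r)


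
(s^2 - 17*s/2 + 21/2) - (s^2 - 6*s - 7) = 35/2 - 5*s/2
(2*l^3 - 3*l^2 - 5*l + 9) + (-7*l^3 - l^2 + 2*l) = -5*l^3 - 4*l^2 - 3*l + 9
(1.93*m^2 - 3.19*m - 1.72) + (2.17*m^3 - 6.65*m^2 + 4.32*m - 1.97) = 2.17*m^3 - 4.72*m^2 + 1.13*m - 3.69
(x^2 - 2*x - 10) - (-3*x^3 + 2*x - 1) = 3*x^3 + x^2 - 4*x - 9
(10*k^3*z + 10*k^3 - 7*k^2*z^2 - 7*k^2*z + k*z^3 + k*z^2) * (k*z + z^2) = 10*k^4*z^2 + 10*k^4*z + 3*k^3*z^3 + 3*k^3*z^2 - 6*k^2*z^4 - 6*k^2*z^3 + k*z^5 + k*z^4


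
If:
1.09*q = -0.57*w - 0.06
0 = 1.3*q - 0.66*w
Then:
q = -0.03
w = -0.05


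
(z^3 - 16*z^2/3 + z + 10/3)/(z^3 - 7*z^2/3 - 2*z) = (z^2 - 6*z + 5)/(z*(z - 3))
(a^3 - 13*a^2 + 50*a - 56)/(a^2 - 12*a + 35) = (a^2 - 6*a + 8)/(a - 5)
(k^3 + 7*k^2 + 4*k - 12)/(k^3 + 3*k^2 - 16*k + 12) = (k + 2)/(k - 2)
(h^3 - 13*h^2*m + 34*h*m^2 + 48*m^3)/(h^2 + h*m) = h - 14*m + 48*m^2/h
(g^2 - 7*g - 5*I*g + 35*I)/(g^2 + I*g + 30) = (g - 7)/(g + 6*I)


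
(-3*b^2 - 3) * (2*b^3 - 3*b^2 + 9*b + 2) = -6*b^5 + 9*b^4 - 33*b^3 + 3*b^2 - 27*b - 6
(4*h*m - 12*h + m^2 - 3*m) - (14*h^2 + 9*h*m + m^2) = -14*h^2 - 5*h*m - 12*h - 3*m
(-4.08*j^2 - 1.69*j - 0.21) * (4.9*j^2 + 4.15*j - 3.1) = -19.992*j^4 - 25.213*j^3 + 4.6055*j^2 + 4.3675*j + 0.651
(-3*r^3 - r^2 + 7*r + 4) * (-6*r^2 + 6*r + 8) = 18*r^5 - 12*r^4 - 72*r^3 + 10*r^2 + 80*r + 32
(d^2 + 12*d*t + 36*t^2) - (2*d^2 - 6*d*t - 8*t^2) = -d^2 + 18*d*t + 44*t^2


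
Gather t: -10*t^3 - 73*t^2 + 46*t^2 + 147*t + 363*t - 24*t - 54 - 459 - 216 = -10*t^3 - 27*t^2 + 486*t - 729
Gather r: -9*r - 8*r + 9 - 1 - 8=-17*r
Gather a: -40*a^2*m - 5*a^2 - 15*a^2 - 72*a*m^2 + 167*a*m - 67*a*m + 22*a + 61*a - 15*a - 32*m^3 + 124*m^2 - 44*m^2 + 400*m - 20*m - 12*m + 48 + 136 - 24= a^2*(-40*m - 20) + a*(-72*m^2 + 100*m + 68) - 32*m^3 + 80*m^2 + 368*m + 160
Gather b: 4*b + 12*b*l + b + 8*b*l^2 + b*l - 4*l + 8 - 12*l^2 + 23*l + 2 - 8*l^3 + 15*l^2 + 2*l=b*(8*l^2 + 13*l + 5) - 8*l^3 + 3*l^2 + 21*l + 10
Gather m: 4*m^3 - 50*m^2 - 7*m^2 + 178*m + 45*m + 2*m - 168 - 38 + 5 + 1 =4*m^3 - 57*m^2 + 225*m - 200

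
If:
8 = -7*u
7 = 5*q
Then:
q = 7/5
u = -8/7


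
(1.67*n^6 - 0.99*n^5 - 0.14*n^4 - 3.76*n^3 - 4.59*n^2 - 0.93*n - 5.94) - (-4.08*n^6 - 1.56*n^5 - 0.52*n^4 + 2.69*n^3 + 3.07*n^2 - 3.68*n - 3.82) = 5.75*n^6 + 0.57*n^5 + 0.38*n^4 - 6.45*n^3 - 7.66*n^2 + 2.75*n - 2.12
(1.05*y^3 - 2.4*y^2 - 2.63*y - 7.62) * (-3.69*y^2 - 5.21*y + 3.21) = -3.8745*y^5 + 3.3855*y^4 + 25.5792*y^3 + 34.1161*y^2 + 31.2579*y - 24.4602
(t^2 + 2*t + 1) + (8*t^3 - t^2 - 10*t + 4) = 8*t^3 - 8*t + 5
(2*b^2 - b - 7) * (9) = 18*b^2 - 9*b - 63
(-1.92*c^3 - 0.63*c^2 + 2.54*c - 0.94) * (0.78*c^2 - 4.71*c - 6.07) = -1.4976*c^5 + 8.5518*c^4 + 16.6029*c^3 - 8.8725*c^2 - 10.9904*c + 5.7058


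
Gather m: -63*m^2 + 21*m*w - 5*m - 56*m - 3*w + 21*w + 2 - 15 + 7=-63*m^2 + m*(21*w - 61) + 18*w - 6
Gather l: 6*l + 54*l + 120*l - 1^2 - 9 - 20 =180*l - 30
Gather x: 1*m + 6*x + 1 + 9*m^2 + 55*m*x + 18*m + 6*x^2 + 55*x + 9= 9*m^2 + 19*m + 6*x^2 + x*(55*m + 61) + 10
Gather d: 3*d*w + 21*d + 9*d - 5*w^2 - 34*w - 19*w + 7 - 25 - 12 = d*(3*w + 30) - 5*w^2 - 53*w - 30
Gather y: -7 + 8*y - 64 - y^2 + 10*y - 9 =-y^2 + 18*y - 80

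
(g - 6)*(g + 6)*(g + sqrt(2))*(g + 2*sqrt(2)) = g^4 + 3*sqrt(2)*g^3 - 32*g^2 - 108*sqrt(2)*g - 144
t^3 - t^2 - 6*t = t*(t - 3)*(t + 2)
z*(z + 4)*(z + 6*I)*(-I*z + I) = -I*z^4 + 6*z^3 - 3*I*z^3 + 18*z^2 + 4*I*z^2 - 24*z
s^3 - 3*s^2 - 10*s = s*(s - 5)*(s + 2)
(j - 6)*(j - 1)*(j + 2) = j^3 - 5*j^2 - 8*j + 12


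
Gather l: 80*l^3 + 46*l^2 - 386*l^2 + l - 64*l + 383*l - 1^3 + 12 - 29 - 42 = 80*l^3 - 340*l^2 + 320*l - 60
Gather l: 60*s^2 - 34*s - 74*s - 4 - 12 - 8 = 60*s^2 - 108*s - 24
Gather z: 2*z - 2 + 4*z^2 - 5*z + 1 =4*z^2 - 3*z - 1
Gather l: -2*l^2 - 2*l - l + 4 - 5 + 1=-2*l^2 - 3*l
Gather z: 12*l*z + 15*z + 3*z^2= 3*z^2 + z*(12*l + 15)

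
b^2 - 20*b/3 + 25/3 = (b - 5)*(b - 5/3)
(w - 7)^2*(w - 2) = w^3 - 16*w^2 + 77*w - 98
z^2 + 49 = (z - 7*I)*(z + 7*I)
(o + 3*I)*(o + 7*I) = o^2 + 10*I*o - 21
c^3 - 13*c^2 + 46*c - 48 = (c - 8)*(c - 3)*(c - 2)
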